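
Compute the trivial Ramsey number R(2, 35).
R(2, 35) = 35

R(2, k) = k for all k ≥ 2: in a 2-colouring of K_k, either some edge is red (a red K_2) or all edges are blue (a blue K_k). And K_{34} coloured all-blue has no blue K_35, so R(2, 35) > 34. Hence R(2, 35) = 35.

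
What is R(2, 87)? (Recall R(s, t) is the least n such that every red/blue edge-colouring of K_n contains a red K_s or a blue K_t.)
R(2, 87) = 87

R(2, k) = k for all k ≥ 2: in a 2-colouring of K_k, either some edge is red (a red K_2) or all edges are blue (a blue K_k). And K_{86} coloured all-blue has no blue K_87, so R(2, 87) > 86. Hence R(2, 87) = 87.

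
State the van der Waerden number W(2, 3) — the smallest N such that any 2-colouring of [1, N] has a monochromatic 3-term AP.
W(2, 3) = 9

Lower bound: the 2-colouring RRBBRRBB of {1, ..., 8} (R at positions {1, 2, 5, 6}, B at {3, 4, 7, 8}) contains no monochromatic 3-term AP, so W(2, 3) > 8. Upper bound: a case analysis on any 2-colouring of {1, ..., 9} forces such an AP. Hence W(2, 3) = 9.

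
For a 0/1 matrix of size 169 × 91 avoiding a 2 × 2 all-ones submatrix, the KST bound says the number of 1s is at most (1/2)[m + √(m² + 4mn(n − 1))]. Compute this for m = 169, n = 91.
z(169, 91; 2, 2) ≤ (1/2)[169 + √(169² + 4·169·91·90)] = (1/2)[169 + √5565001] = 1264.0127

Kővári–Sós–Turán: let r_1, ..., r_169 be the row sums and z = Σ r_i the total number of 1s. Each pair of columns can share at most one row with both entries 1 (else a 2×2 all-ones block appears), so Σ_i C(r_i, 2) ≤ C(91, 2) = 4095. By convexity Σ_i C(r_i, 2) ≥ 169·C(z/169, 2) = z(z − 169)/(2·169), giving z² − 169z − 169·91·90 ≤ 0 and hence z ≤ (1/2)[169 + √(28561 + 4·1384110)] = (1/2)[169 + √5565001] ≈ (1/2)(169 + 2359.0254) = 1264.0127.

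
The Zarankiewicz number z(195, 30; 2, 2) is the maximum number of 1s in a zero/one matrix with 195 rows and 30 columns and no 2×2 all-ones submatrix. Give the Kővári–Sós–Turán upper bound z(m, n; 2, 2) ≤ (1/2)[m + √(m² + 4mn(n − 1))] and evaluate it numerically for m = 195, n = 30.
z(195, 30; 2, 2) ≤ (1/2)[195 + √(195² + 4·195·30·29)] = (1/2)[195 + √716625] = 520.7685

Kővári–Sós–Turán: let r_1, ..., r_195 be the row sums and z = Σ r_i the total number of 1s. Each pair of columns can share at most one row with both entries 1 (else a 2×2 all-ones block appears), so Σ_i C(r_i, 2) ≤ C(30, 2) = 435. By convexity Σ_i C(r_i, 2) ≥ 195·C(z/195, 2) = z(z − 195)/(2·195), giving z² − 195z − 195·30·29 ≤ 0 and hence z ≤ (1/2)[195 + √(38025 + 4·169650)] = (1/2)[195 + √716625] ≈ (1/2)(195 + 846.5371) = 520.7685.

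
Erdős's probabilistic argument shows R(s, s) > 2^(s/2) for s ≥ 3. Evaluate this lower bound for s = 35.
2^(35/2) = 185363.8; so R(35, 35) > 185363.8

Colour each edge of K_n uniformly at random with red/blue. The expected number of monochromatic K_35 is C(n, 35) · 2 · 2^(−C(35,2)). If C(n, 35) · 2^(1 − C(35,2)) < 1, then with positive probability no monochromatic K_35 exists, so R(35, 35) > n. The standard estimate C(n, 35) ≤ n^35/35! shows this inequality holds whenever n ≤ 2^(35/2) (since 35! · 2^(C(35,2) − 1) > 2^(35^2/2) ≥ n^35). Hence R(35, 35) > 2^(35/2) = 185363.8.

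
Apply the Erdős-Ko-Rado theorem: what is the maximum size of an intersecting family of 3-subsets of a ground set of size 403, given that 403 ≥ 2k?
max |F| = C(402, 2) = 80601

The Erdős-Ko-Rado theorem states: for n ≥ 2k, an intersecting family of k-subsets of an n-element set has size at most C(n − 1, k − 1), with equality for 'star' families {A ⊆ [n] : |A| = k, i ∈ A} (fix an element i). For n = 403, k = 3: C(402, 2) = 80601.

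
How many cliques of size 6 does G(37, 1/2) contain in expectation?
E[# K_6] = C(37, 6) · (1/2)^C(6, 2) = 2324784 / 2^15 = 145299/2048 ≈ 70.946777

For each 6-subset S of vertices (there are C(37, 6) = 2324784 such S), let X_S = 1 if S induces a K_6 (all C(6, 2) = 15 edges present). Then P(X_S = 1) = (1/2)^15 = 1/32768. By linearity of expectation, E[# K_6] = C(37, 6) · (1/2)^15 = 2324784 / 32768 = 145299/2048 ≈ 70.946777.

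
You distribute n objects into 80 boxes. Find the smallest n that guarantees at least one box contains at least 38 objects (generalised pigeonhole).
n = (38 − 1)·80 + 1 = 2961

By the generalised pigeonhole principle, to guarantee some box contains ≥ r objects we need more than (r − 1) · k objects total. Threshold: n = (r − 1) · k + 1. With r = 38 and k = 80: n = 37 · 80 + 1 = 2960 + 1 = 2961. For n = 2960 = 37 · 80, we can put exactly 37 objects in every box, avoiding 38 in any single one — so 2961 is tight.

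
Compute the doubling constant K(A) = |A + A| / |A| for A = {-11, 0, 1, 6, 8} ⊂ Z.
K = |A + A| / |A| = 15/5 = 3

Enumerate A + A = {a + b : a, b ∈ A}. With |A| = 5, there are |A|^2 = 25 ordered sum pairs; collecting distinct values, A + A = {-22, -11, -10, -5, -3, 0, 1, 2, 6, 7, 8, 9, 12, 14, 16}, so |A + A| = 15. Thus K = 15/5 = 3. For comparison, the minimum possible |A + A| over all 5-element sets is 2·5 − 1 = 9 (so min K = 9/5), attained only by arithmetic progressions.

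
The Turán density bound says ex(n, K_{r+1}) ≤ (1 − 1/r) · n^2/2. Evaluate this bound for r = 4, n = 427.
Turán density bound = (3/4) · 427^2/2 = 546987/8 ≈ 68373.375

Turán's theorem: ex(n, K_{r+1}) is achieved by the complete r-partite Turán graph T(n, r) with parts as balanced as possible, and is at most (1 − 1/r) · n^2/2. For r = 4, n = 427: the density bound is (3/4) · 182329/2 = 546987/8 ≈ 68373.375. The integer-valued extremum is e(T(427, 4)) = 68373, which is strictly less than the density bound 546987/8 since 4 ∤ 427 (the parts of T(427, 4) cannot all be equal).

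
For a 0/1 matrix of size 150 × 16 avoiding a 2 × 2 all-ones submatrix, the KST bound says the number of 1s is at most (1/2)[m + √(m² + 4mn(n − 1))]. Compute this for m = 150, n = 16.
z(150, 16; 2, 2) ≤ (1/2)[150 + √(150² + 4·150·16·15)] = (1/2)[150 + √166500] = 279.0221

Kővári–Sós–Turán: let r_1, ..., r_150 be the row sums and z = Σ r_i the total number of 1s. Each pair of columns can share at most one row with both entries 1 (else a 2×2 all-ones block appears), so Σ_i C(r_i, 2) ≤ C(16, 2) = 120. By convexity Σ_i C(r_i, 2) ≥ 150·C(z/150, 2) = z(z − 150)/(2·150), giving z² − 150z − 150·16·15 ≤ 0 and hence z ≤ (1/2)[150 + √(22500 + 4·36000)] = (1/2)[150 + √166500] ≈ (1/2)(150 + 408.0441) = 279.0221.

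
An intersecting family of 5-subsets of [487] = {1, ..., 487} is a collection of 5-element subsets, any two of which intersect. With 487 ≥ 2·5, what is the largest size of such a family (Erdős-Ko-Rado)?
max |F| = C(486, 4) = 2295933255

Erdős-Ko-Rado (1961): when n ≥ 2k, max |F| = C(n−1, k−1). The bound is attained by the star {A : i ∈ A} for any fixed i ∈ [n]. Here C(487−1, 5−1) = C(486, 4) = 2295933255.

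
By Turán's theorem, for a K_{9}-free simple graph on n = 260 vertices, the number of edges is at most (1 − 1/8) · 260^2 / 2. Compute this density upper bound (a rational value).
Turán density bound = (7/8) · 260^2/2 = 29575

Turán's theorem: ex(n, K_{r+1}) is achieved by the complete r-partite Turán graph T(n, r) with parts as balanced as possible, and is at most (1 − 1/r) · n^2/2. For r = 8, n = 260: the density bound is (7/8) · 67600/2 = 29575. The integer-valued extremum is e(T(260, 8)) = 29574, which is strictly less than the density bound 29575 since 8 ∤ 260 (the parts of T(260, 8) cannot all be equal).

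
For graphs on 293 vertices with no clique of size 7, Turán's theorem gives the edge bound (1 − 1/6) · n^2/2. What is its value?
Turán density bound = (5/6) · 293^2/2 = 429245/12 ≈ 35770.4167

Turán's theorem: ex(n, K_{r+1}) is achieved by the complete r-partite Turán graph T(n, r) with parts as balanced as possible, and is at most (1 − 1/r) · n^2/2. For r = 6, n = 293: the density bound is (5/6) · 85849/2 = 429245/12 ≈ 35770.4167. The integer-valued extremum is e(T(293, 6)) = 35770, which is strictly less than the density bound 429245/12 since 6 ∤ 293 (the parts of T(293, 6) cannot all be equal).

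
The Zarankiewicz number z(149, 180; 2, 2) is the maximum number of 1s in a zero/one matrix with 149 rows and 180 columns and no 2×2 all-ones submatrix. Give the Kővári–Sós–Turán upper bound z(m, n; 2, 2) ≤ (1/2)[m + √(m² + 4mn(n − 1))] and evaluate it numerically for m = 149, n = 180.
z(149, 180; 2, 2) ≤ (1/2)[149 + √(149² + 4·149·180·179)] = (1/2)[149 + √19225321] = 2266.8344

Kővári–Sós–Turán: let r_1, ..., r_149 be the row sums and z = Σ r_i the total number of 1s. Each pair of columns can share at most one row with both entries 1 (else a 2×2 all-ones block appears), so Σ_i C(r_i, 2) ≤ C(180, 2) = 16110. By convexity Σ_i C(r_i, 2) ≥ 149·C(z/149, 2) = z(z − 149)/(2·149), giving z² − 149z − 149·180·179 ≤ 0 and hence z ≤ (1/2)[149 + √(22201 + 4·4800780)] = (1/2)[149 + √19225321] ≈ (1/2)(149 + 4384.6689) = 2266.8344.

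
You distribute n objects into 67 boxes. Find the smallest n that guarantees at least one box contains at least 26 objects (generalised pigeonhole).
n = (26 − 1)·67 + 1 = 1676

By the generalised pigeonhole principle, to guarantee some box contains ≥ r objects we need more than (r − 1) · k objects total. Threshold: n = (r − 1) · k + 1. With r = 26 and k = 67: n = 25 · 67 + 1 = 1675 + 1 = 1676. For n = 1675 = 25 · 67, we can put exactly 25 objects in every box, avoiding 26 in any single one — so 1676 is tight.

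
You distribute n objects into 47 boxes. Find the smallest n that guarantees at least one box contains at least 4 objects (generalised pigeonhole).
n = (4 − 1)·47 + 1 = 142

By the generalised pigeonhole principle, to guarantee some box contains ≥ r objects we need more than (r − 1) · k objects total. Threshold: n = (r − 1) · k + 1. With r = 4 and k = 47: n = 3 · 47 + 1 = 141 + 1 = 142. For n = 141 = 3 · 47, we can put exactly 3 objects in every box, avoiding 4 in any single one — so 142 is tight.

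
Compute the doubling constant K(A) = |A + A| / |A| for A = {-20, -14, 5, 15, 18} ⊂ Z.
K = |A + A| / |A| = 15/5 = 3

Enumerate A + A = {a + b : a, b ∈ A}. With |A| = 5, there are |A|^2 = 25 ordered sum pairs; collecting distinct values, A + A = {-40, -34, -28, -15, -9, -5, -2, 1, 4, 10, 20, 23, 30, 33, 36}, so |A + A| = 15. Thus K = 15/5 = 3. For comparison, the minimum possible |A + A| over all 5-element sets is 2·5 − 1 = 9 (so min K = 9/5), attained only by arithmetic progressions.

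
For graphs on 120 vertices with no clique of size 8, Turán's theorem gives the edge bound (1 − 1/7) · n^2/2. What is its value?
Turán density bound = (6/7) · 120^2/2 = 43200/7 ≈ 6171.4286

Turán's theorem: ex(n, K_{r+1}) is achieved by the complete r-partite Turán graph T(n, r) with parts as balanced as possible, and is at most (1 − 1/r) · n^2/2. For r = 7, n = 120: the density bound is (6/7) · 14400/2 = 43200/7 ≈ 6171.4286. The integer-valued extremum is e(T(120, 7)) = 6171, which is strictly less than the density bound 43200/7 since 7 ∤ 120 (the parts of T(120, 7) cannot all be equal).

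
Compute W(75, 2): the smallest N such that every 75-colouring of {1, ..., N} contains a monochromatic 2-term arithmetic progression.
W(75, 2) = 75 + 1 = 76

A 2-term AP is any pair of integers, so a monochromatic 2-AP exists iff some colour is used at least twice. With 75 colours, the colouring i ↦ i on {1, ..., 75} uses each colour once, avoiding any monochromatic pair, so W(75, 2) > 75. For {1, ..., 76}, pigeonhole forces two integers of the same colour, which form a monochromatic 2-AP. Hence W(75, 2) = 76.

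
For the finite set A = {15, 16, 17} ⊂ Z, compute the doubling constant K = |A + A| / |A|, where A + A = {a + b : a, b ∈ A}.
K = |A + A| / |A| = 5/3

Enumerate A + A = {a + b : a, b ∈ A}. With |A| = 3, there are |A|^2 = 9 ordered sum pairs; collecting distinct values, A + A = {30, 31, 32, 33, 34}, so |A + A| = 5. Thus K = 5/3. Here |A + A| = 2|A| − 1 = 5, the minimum possible — so K = 5/3 is minimal, which holds iff A is an arithmetic progression.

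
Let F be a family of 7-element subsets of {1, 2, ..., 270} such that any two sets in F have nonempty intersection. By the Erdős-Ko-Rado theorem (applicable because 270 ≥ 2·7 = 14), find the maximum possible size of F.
max |F| = C(269, 6) = 497504801332

Erdős-Ko-Rado (1961): when n ≥ 2k, max |F| = C(n−1, k−1). The bound is attained by the star {A : i ∈ A} for any fixed i ∈ [n]. Here C(270−1, 7−1) = C(269, 6) = 497504801332.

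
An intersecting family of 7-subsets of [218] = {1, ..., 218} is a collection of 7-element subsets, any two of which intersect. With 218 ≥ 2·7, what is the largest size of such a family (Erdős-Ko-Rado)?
max |F| = C(217, 6) = 135253554156

Erdős-Ko-Rado (1961): when n ≥ 2k, max |F| = C(n−1, k−1). The bound is attained by the star {A : i ∈ A} for any fixed i ∈ [n]. Here C(218−1, 7−1) = C(217, 6) = 135253554156.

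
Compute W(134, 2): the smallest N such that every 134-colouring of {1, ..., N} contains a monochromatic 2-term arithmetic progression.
W(134, 2) = 134 + 1 = 135

A 2-term AP is any pair of integers, so a monochromatic 2-AP exists iff some colour is used at least twice. With 134 colours, the colouring i ↦ i on {1, ..., 134} uses each colour once, avoiding any monochromatic pair, so W(134, 2) > 134. For {1, ..., 135}, pigeonhole forces two integers of the same colour, which form a monochromatic 2-AP. Hence W(134, 2) = 135.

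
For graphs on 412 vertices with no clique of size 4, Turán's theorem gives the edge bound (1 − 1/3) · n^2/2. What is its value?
Turán density bound = (2/3) · 412^2/2 = 169744/3 ≈ 56581.3333

Turán's theorem: ex(n, K_{r+1}) is achieved by the complete r-partite Turán graph T(n, r) with parts as balanced as possible, and is at most (1 − 1/r) · n^2/2. For r = 3, n = 412: the density bound is (2/3) · 169744/2 = 169744/3 ≈ 56581.3333. The integer-valued extremum is e(T(412, 3)) = 56581, which is strictly less than the density bound 169744/3 since 3 ∤ 412 (the parts of T(412, 3) cannot all be equal).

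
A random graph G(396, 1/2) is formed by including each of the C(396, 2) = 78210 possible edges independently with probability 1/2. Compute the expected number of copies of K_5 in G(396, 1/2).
E[# K_5] = C(396, 5) · (1/2)^C(5, 2) = 79119926424 / 2^10 = 9889990803/128 = 77265553.1484375

For each 5-subset S of vertices (there are C(396, 5) = 79119926424 such S), let X_S = 1 if S induces a K_5 (all C(5, 2) = 10 edges present). Then P(X_S = 1) = (1/2)^10 = 1/1024. By linearity of expectation, E[# K_5] = C(396, 5) · (1/2)^10 = 79119926424 / 1024 = 9889990803/128 = 77265553.1484375.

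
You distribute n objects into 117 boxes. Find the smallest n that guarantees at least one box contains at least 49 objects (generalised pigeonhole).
n = (49 − 1)·117 + 1 = 5617

By the generalised pigeonhole principle, to guarantee some box contains ≥ r objects we need more than (r − 1) · k objects total. Threshold: n = (r − 1) · k + 1. With r = 49 and k = 117: n = 48 · 117 + 1 = 5616 + 1 = 5617. For n = 5616 = 48 · 117, we can put exactly 48 objects in every box, avoiding 49 in any single one — so 5617 is tight.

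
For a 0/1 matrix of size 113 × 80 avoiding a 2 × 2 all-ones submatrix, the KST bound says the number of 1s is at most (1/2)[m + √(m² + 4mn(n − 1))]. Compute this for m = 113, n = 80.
z(113, 80; 2, 2) ≤ (1/2)[113 + √(113² + 4·113·80·79)] = (1/2)[113 + √2869409] = 903.4665

Kővári–Sós–Turán: let r_1, ..., r_113 be the row sums and z = Σ r_i the total number of 1s. Each pair of columns can share at most one row with both entries 1 (else a 2×2 all-ones block appears), so Σ_i C(r_i, 2) ≤ C(80, 2) = 3160. By convexity Σ_i C(r_i, 2) ≥ 113·C(z/113, 2) = z(z − 113)/(2·113), giving z² − 113z − 113·80·79 ≤ 0 and hence z ≤ (1/2)[113 + √(12769 + 4·714160)] = (1/2)[113 + √2869409] ≈ (1/2)(113 + 1693.933) = 903.4665.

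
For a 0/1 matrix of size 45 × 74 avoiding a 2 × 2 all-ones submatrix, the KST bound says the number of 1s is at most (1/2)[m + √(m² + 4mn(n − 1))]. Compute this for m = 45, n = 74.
z(45, 74; 2, 2) ≤ (1/2)[45 + √(45² + 4·45·74·73)] = (1/2)[45 + √974385] = 516.0547

Kővári–Sós–Turán: let r_1, ..., r_45 be the row sums and z = Σ r_i the total number of 1s. Each pair of columns can share at most one row with both entries 1 (else a 2×2 all-ones block appears), so Σ_i C(r_i, 2) ≤ C(74, 2) = 2701. By convexity Σ_i C(r_i, 2) ≥ 45·C(z/45, 2) = z(z − 45)/(2·45), giving z² − 45z − 45·74·73 ≤ 0 and hence z ≤ (1/2)[45 + √(2025 + 4·243090)] = (1/2)[45 + √974385] ≈ (1/2)(45 + 987.1094) = 516.0547.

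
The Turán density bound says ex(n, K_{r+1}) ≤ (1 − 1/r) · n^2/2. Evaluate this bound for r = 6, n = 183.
Turán density bound = (5/6) · 183^2/2 = 55815/4 ≈ 13953.75

Turán's theorem: ex(n, K_{r+1}) is achieved by the complete r-partite Turán graph T(n, r) with parts as balanced as possible, and is at most (1 − 1/r) · n^2/2. For r = 6, n = 183: the density bound is (5/6) · 33489/2 = 55815/4 ≈ 13953.75. The integer-valued extremum is e(T(183, 6)) = 13953, which is strictly less than the density bound 55815/4 since 6 ∤ 183 (the parts of T(183, 6) cannot all be equal).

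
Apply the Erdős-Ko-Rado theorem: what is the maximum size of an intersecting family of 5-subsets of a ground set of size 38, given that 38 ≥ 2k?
max |F| = C(37, 4) = 66045

Erdős-Ko-Rado (1961): when n ≥ 2k, max |F| = C(n−1, k−1). The bound is attained by the star {A : i ∈ A} for any fixed i ∈ [n]. Here C(38−1, 5−1) = C(37, 4) = 66045.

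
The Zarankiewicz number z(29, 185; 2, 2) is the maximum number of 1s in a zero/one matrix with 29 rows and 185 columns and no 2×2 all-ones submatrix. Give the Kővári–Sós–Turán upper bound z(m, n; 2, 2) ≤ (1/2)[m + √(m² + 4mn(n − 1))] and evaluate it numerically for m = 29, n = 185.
z(29, 185; 2, 2) ≤ (1/2)[29 + √(29² + 4·29·185·184)] = (1/2)[29 + √3949481] = 1008.1651

Kővári–Sós–Turán: let r_1, ..., r_29 be the row sums and z = Σ r_i the total number of 1s. Each pair of columns can share at most one row with both entries 1 (else a 2×2 all-ones block appears), so Σ_i C(r_i, 2) ≤ C(185, 2) = 17020. By convexity Σ_i C(r_i, 2) ≥ 29·C(z/29, 2) = z(z − 29)/(2·29), giving z² − 29z − 29·185·184 ≤ 0 and hence z ≤ (1/2)[29 + √(841 + 4·987160)] = (1/2)[29 + √3949481] ≈ (1/2)(29 + 1987.3301) = 1008.1651.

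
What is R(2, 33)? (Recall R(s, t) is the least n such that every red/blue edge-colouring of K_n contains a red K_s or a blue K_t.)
R(2, 33) = 33

R(2, k) = k for all k ≥ 2: in a 2-colouring of K_k, either some edge is red (a red K_2) or all edges are blue (a blue K_k). And K_{32} coloured all-blue has no blue K_33, so R(2, 33) > 32. Hence R(2, 33) = 33.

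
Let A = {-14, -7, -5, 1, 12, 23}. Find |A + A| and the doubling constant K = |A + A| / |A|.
K = |A + A| / |A| = 20/6 = 10/3

Enumerate A + A = {a + b : a, b ∈ A}. With |A| = 6, there are |A|^2 = 36 ordered sum pairs; collecting distinct values, A + A = {-28, -21, -19, -14, -13, -12, -10, -6, -4, -2, 2, 5, 7, 9, 13, 16, 18, 24, 35, 46}, so |A + A| = 20. Thus K = 20/6 = 10/3. For comparison, the minimum possible |A + A| over all 6-element sets is 2·6 − 1 = 11 (so min K = 11/6), attained only by arithmetic progressions.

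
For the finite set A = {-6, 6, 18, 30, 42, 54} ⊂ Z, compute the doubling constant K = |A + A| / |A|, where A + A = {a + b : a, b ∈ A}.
K = |A + A| / |A| = 11/6

Enumerate A + A = {a + b : a, b ∈ A}. With |A| = 6, there are |A|^2 = 36 ordered sum pairs; collecting distinct values, A + A = {-12, 0, 12, 24, 36, 48, 60, 72, 84, 96, 108}, so |A + A| = 11. Thus K = 11/6. Here |A + A| = 2|A| − 1 = 11, the minimum possible — so K = 11/6 is minimal, which holds iff A is an arithmetic progression.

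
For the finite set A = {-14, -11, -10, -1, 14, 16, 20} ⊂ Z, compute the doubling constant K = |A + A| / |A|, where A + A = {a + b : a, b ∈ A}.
K = |A + A| / |A| = 27/7

Enumerate A + A = {a + b : a, b ∈ A}. With |A| = 7, there are |A|^2 = 49 ordered sum pairs; collecting distinct values, A + A = {-28, -25, -24, -22, -21, -20, -15, -12, -11, -2, 0, 2, 3, 4, 5, 6, 9, 10, 13, 15, 19, 28, 30, 32, 34, 36, 40}, so |A + A| = 27. Thus K = 27/7. For comparison, the minimum possible |A + A| over all 7-element sets is 2·7 − 1 = 13 (so min K = 13/7), attained only by arithmetic progressions.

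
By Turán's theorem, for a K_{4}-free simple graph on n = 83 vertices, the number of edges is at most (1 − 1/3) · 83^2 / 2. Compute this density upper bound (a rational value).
Turán density bound = (2/3) · 83^2/2 = 6889/3 ≈ 2296.3333

Turán's theorem: ex(n, K_{r+1}) is achieved by the complete r-partite Turán graph T(n, r) with parts as balanced as possible, and is at most (1 − 1/r) · n^2/2. For r = 3, n = 83: the density bound is (2/3) · 6889/2 = 6889/3 ≈ 2296.3333. The integer-valued extremum is e(T(83, 3)) = 2296, which is strictly less than the density bound 6889/3 since 3 ∤ 83 (the parts of T(83, 3) cannot all be equal).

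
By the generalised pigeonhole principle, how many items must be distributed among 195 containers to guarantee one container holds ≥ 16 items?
n = (16 − 1)·195 + 1 = 2926

By the generalised pigeonhole principle, to guarantee some box contains ≥ r objects we need more than (r − 1) · k objects total. Threshold: n = (r − 1) · k + 1. With r = 16 and k = 195: n = 15 · 195 + 1 = 2925 + 1 = 2926. For n = 2925 = 15 · 195, we can put exactly 15 objects in every box, avoiding 16 in any single one — so 2926 is tight.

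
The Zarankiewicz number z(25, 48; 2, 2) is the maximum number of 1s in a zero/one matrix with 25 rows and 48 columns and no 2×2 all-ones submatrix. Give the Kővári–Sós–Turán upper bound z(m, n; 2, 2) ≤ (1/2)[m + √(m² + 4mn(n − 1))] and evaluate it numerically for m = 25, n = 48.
z(25, 48; 2, 2) ≤ (1/2)[25 + √(25² + 4·25·48·47)] = (1/2)[25 + √226225] = 250.3156

Kővári–Sós–Turán: let r_1, ..., r_25 be the row sums and z = Σ r_i the total number of 1s. Each pair of columns can share at most one row with both entries 1 (else a 2×2 all-ones block appears), so Σ_i C(r_i, 2) ≤ C(48, 2) = 1128. By convexity Σ_i C(r_i, 2) ≥ 25·C(z/25, 2) = z(z − 25)/(2·25), giving z² − 25z − 25·48·47 ≤ 0 and hence z ≤ (1/2)[25 + √(625 + 4·56400)] = (1/2)[25 + √226225] ≈ (1/2)(25 + 475.6312) = 250.3156.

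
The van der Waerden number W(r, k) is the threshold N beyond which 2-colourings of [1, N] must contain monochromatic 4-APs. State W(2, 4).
W(2, 4) = 35

This is a classical value, W(2, 4) = 35, established by combining an explicit 2-colouring of {1, ..., 34} with no monochromatic 4-AP (giving the lower bound W(2, 4) > 34) and a finite case analysis / exhaustive computer search showing every 2-colouring of {1, ..., 35} has such an AP.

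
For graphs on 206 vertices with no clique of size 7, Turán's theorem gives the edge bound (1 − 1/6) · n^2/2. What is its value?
Turán density bound = (5/6) · 206^2/2 = 53045/3 ≈ 17681.6667

Turán's theorem: ex(n, K_{r+1}) is achieved by the complete r-partite Turán graph T(n, r) with parts as balanced as possible, and is at most (1 − 1/r) · n^2/2. For r = 6, n = 206: the density bound is (5/6) · 42436/2 = 53045/3 ≈ 17681.6667. The integer-valued extremum is e(T(206, 6)) = 17681, which is strictly less than the density bound 53045/3 since 6 ∤ 206 (the parts of T(206, 6) cannot all be equal).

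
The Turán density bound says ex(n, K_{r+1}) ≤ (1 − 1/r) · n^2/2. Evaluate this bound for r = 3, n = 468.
Turán density bound = (2/3) · 468^2/2 = 73008

Turán's theorem: ex(n, K_{r+1}) is achieved by the complete r-partite Turán graph T(n, r) with parts as balanced as possible, and is at most (1 − 1/r) · n^2/2. For r = 3, n = 468: the density bound is (2/3) · 219024/2 = 73008. Since 3 ∣ 468, the Turán graph T(468, 3) has parts of equal size 156, and its edge count e(T(468, 3)) = 73008 attains the density bound exactly.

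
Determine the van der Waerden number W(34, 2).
W(34, 2) = 34 + 1 = 35

A 2-term AP is any pair of integers, so a monochromatic 2-AP exists iff some colour is used at least twice. With 34 colours, the colouring i ↦ i on {1, ..., 34} uses each colour once, avoiding any monochromatic pair, so W(34, 2) > 34. For {1, ..., 35}, pigeonhole forces two integers of the same colour, which form a monochromatic 2-AP. Hence W(34, 2) = 35.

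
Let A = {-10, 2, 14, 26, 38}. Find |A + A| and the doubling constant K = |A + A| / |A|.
K = |A + A| / |A| = 9/5

Enumerate A + A = {a + b : a, b ∈ A}. With |A| = 5, there are |A|^2 = 25 ordered sum pairs; collecting distinct values, A + A = {-20, -8, 4, 16, 28, 40, 52, 64, 76}, so |A + A| = 9. Thus K = 9/5. Here |A + A| = 2|A| − 1 = 9, the minimum possible — so K = 9/5 is minimal, which holds iff A is an arithmetic progression.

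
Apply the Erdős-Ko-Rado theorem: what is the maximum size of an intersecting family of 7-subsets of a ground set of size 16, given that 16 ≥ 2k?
max |F| = C(15, 6) = 5005

Erdős-Ko-Rado (1961): when n ≥ 2k, max |F| = C(n−1, k−1). The bound is attained by the star {A : i ∈ A} for any fixed i ∈ [n]. Here C(16−1, 7−1) = C(15, 6) = 5005.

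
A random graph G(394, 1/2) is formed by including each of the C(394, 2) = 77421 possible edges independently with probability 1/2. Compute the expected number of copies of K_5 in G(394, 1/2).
E[# K_5] = C(394, 5) · (1/2)^C(5, 2) = 77132064828 / 2^10 = 19283016207/256 ≈ 75324282.058594

For each 5-subset S of vertices (there are C(394, 5) = 77132064828 such S), let X_S = 1 if S induces a K_5 (all C(5, 2) = 10 edges present). Then P(X_S = 1) = (1/2)^10 = 1/1024. By linearity of expectation, E[# K_5] = C(394, 5) · (1/2)^10 = 77132064828 / 1024 = 19283016207/256 ≈ 75324282.058594.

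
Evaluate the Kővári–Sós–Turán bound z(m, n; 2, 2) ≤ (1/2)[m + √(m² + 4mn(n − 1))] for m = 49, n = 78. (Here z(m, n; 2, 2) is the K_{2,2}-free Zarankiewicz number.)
z(49, 78; 2, 2) ≤ (1/2)[49 + √(49² + 4·49·78·77)] = (1/2)[49 + √1179577] = 567.5417

Kővári–Sós–Turán: let r_1, ..., r_49 be the row sums and z = Σ r_i the total number of 1s. Each pair of columns can share at most one row with both entries 1 (else a 2×2 all-ones block appears), so Σ_i C(r_i, 2) ≤ C(78, 2) = 3003. By convexity Σ_i C(r_i, 2) ≥ 49·C(z/49, 2) = z(z − 49)/(2·49), giving z² − 49z − 49·78·77 ≤ 0 and hence z ≤ (1/2)[49 + √(2401 + 4·294294)] = (1/2)[49 + √1179577] ≈ (1/2)(49 + 1086.0833) = 567.5417.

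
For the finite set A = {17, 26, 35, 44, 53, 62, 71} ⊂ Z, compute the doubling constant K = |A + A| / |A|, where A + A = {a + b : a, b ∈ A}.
K = |A + A| / |A| = 13/7

Enumerate A + A = {a + b : a, b ∈ A}. With |A| = 7, there are |A|^2 = 49 ordered sum pairs; collecting distinct values, A + A = {34, 43, 52, 61, 70, 79, 88, 97, 106, 115, 124, 133, 142}, so |A + A| = 13. Thus K = 13/7. Here |A + A| = 2|A| − 1 = 13, the minimum possible — so K = 13/7 is minimal, which holds iff A is an arithmetic progression.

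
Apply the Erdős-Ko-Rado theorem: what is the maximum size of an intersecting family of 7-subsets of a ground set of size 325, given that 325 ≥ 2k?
max |F| = C(324, 6) = 1533615896736

Erdős-Ko-Rado (1961): when n ≥ 2k, max |F| = C(n−1, k−1). The bound is attained by the star {A : i ∈ A} for any fixed i ∈ [n]. Here C(325−1, 7−1) = C(324, 6) = 1533615896736.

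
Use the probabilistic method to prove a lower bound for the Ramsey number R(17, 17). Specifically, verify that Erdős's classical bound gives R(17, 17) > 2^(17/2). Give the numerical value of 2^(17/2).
2^(17/2) = 362.0387; so R(17, 17) > 362.0387

Colour each edge of K_n uniformly at random with red/blue. The expected number of monochromatic K_17 is C(n, 17) · 2 · 2^(−C(17,2)). If C(n, 17) · 2^(1 − C(17,2)) < 1, then with positive probability no monochromatic K_17 exists, so R(17, 17) > n. The standard estimate C(n, 17) ≤ n^17/17! shows this inequality holds whenever n ≤ 2^(17/2) (since 17! · 2^(C(17,2) − 1) > 2^(17^2/2) ≥ n^17). Hence R(17, 17) > 2^(17/2) = 362.0387.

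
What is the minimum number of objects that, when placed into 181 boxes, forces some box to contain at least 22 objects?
n = (22 − 1)·181 + 1 = 3802

By the generalised pigeonhole principle, to guarantee some box contains ≥ r objects we need more than (r − 1) · k objects total. Threshold: n = (r − 1) · k + 1. With r = 22 and k = 181: n = 21 · 181 + 1 = 3801 + 1 = 3802. For n = 3801 = 21 · 181, we can put exactly 21 objects in every box, avoiding 22 in any single one — so 3802 is tight.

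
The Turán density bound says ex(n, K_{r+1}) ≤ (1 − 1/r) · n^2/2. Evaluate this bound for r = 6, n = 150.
Turán density bound = (5/6) · 150^2/2 = 9375

Turán's theorem: ex(n, K_{r+1}) is achieved by the complete r-partite Turán graph T(n, r) with parts as balanced as possible, and is at most (1 − 1/r) · n^2/2. For r = 6, n = 150: the density bound is (5/6) · 22500/2 = 9375. Since 6 ∣ 150, the Turán graph T(150, 6) has parts of equal size 25, and its edge count e(T(150, 6)) = 9375 attains the density bound exactly.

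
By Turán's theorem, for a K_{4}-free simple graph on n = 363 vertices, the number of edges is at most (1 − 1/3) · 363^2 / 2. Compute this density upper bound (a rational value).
Turán density bound = (2/3) · 363^2/2 = 43923

Turán's theorem: ex(n, K_{r+1}) is achieved by the complete r-partite Turán graph T(n, r) with parts as balanced as possible, and is at most (1 − 1/r) · n^2/2. For r = 3, n = 363: the density bound is (2/3) · 131769/2 = 43923. Since 3 ∣ 363, the Turán graph T(363, 3) has parts of equal size 121, and its edge count e(T(363, 3)) = 43923 attains the density bound exactly.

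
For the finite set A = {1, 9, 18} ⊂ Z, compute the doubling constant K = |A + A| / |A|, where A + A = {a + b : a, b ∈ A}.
K = |A + A| / |A| = 6/3 = 2

Enumerate A + A = {a + b : a, b ∈ A}. With |A| = 3, there are |A|^2 = 9 ordered sum pairs; collecting distinct values, A + A = {2, 10, 18, 19, 27, 36}, so |A + A| = 6. Thus K = 6/3 = 2. For comparison, the minimum possible |A + A| over all 3-element sets is 2·3 − 1 = 5 (so min K = 5/3), attained only by arithmetic progressions.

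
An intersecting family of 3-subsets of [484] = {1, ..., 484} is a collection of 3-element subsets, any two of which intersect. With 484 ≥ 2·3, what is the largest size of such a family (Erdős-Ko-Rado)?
max |F| = C(483, 2) = 116403

Erdős-Ko-Rado (1961): when n ≥ 2k, max |F| = C(n−1, k−1). The bound is attained by the star {A : i ∈ A} for any fixed i ∈ [n]. Here C(484−1, 3−1) = C(483, 2) = 116403.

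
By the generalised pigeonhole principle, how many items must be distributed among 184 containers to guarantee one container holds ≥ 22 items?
n = (22 − 1)·184 + 1 = 3865

By the generalised pigeonhole principle, to guarantee some box contains ≥ r objects we need more than (r − 1) · k objects total. Threshold: n = (r − 1) · k + 1. With r = 22 and k = 184: n = 21 · 184 + 1 = 3864 + 1 = 3865. For n = 3864 = 21 · 184, we can put exactly 21 objects in every box, avoiding 22 in any single one — so 3865 is tight.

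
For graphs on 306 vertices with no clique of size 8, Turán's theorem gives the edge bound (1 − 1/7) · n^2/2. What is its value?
Turán density bound = (6/7) · 306^2/2 = 280908/7 ≈ 40129.7143

Turán's theorem: ex(n, K_{r+1}) is achieved by the complete r-partite Turán graph T(n, r) with parts as balanced as possible, and is at most (1 − 1/r) · n^2/2. For r = 7, n = 306: the density bound is (6/7) · 93636/2 = 280908/7 ≈ 40129.7143. The integer-valued extremum is e(T(306, 7)) = 40129, which is strictly less than the density bound 280908/7 since 7 ∤ 306 (the parts of T(306, 7) cannot all be equal).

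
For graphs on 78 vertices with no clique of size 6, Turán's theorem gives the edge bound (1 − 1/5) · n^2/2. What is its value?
Turán density bound = (4/5) · 78^2/2 = 12168/5 ≈ 2433.6

Turán's theorem: ex(n, K_{r+1}) is achieved by the complete r-partite Turán graph T(n, r) with parts as balanced as possible, and is at most (1 − 1/r) · n^2/2. For r = 5, n = 78: the density bound is (4/5) · 6084/2 = 12168/5 ≈ 2433.6. The integer-valued extremum is e(T(78, 5)) = 2433, which is strictly less than the density bound 12168/5 since 5 ∤ 78 (the parts of T(78, 5) cannot all be equal).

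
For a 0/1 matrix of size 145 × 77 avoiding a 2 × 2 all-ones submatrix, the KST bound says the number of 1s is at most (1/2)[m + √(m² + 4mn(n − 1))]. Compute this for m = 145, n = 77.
z(145, 77; 2, 2) ≤ (1/2)[145 + √(145² + 4·145·77·76)] = (1/2)[145 + √3415185] = 996.511

Kővári–Sós–Turán: let r_1, ..., r_145 be the row sums and z = Σ r_i the total number of 1s. Each pair of columns can share at most one row with both entries 1 (else a 2×2 all-ones block appears), so Σ_i C(r_i, 2) ≤ C(77, 2) = 2926. By convexity Σ_i C(r_i, 2) ≥ 145·C(z/145, 2) = z(z − 145)/(2·145), giving z² − 145z − 145·77·76 ≤ 0 and hence z ≤ (1/2)[145 + √(21025 + 4·848540)] = (1/2)[145 + √3415185] ≈ (1/2)(145 + 1848.0219) = 996.511.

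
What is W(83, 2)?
W(83, 2) = 83 + 1 = 84

A 2-term AP is any pair of integers, so a monochromatic 2-AP exists iff some colour is used at least twice. With 83 colours, the colouring i ↦ i on {1, ..., 83} uses each colour once, avoiding any monochromatic pair, so W(83, 2) > 83. For {1, ..., 84}, pigeonhole forces two integers of the same colour, which form a monochromatic 2-AP. Hence W(83, 2) = 84.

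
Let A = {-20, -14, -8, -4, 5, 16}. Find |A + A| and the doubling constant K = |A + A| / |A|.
K = |A + A| / |A| = 20/6 = 10/3

Enumerate A + A = {a + b : a, b ∈ A}. With |A| = 6, there are |A|^2 = 36 ordered sum pairs; collecting distinct values, A + A = {-40, -34, -28, -24, -22, -18, -16, -15, -12, -9, -8, -4, -3, 1, 2, 8, 10, 12, 21, 32}, so |A + A| = 20. Thus K = 20/6 = 10/3. For comparison, the minimum possible |A + A| over all 6-element sets is 2·6 − 1 = 11 (so min K = 11/6), attained only by arithmetic progressions.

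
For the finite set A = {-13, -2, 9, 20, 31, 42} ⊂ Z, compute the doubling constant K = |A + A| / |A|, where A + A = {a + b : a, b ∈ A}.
K = |A + A| / |A| = 11/6

Enumerate A + A = {a + b : a, b ∈ A}. With |A| = 6, there are |A|^2 = 36 ordered sum pairs; collecting distinct values, A + A = {-26, -15, -4, 7, 18, 29, 40, 51, 62, 73, 84}, so |A + A| = 11. Thus K = 11/6. Here |A + A| = 2|A| − 1 = 11, the minimum possible — so K = 11/6 is minimal, which holds iff A is an arithmetic progression.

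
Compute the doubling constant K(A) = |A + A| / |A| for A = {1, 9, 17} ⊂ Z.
K = |A + A| / |A| = 5/3

Enumerate A + A = {a + b : a, b ∈ A}. With |A| = 3, there are |A|^2 = 9 ordered sum pairs; collecting distinct values, A + A = {2, 10, 18, 26, 34}, so |A + A| = 5. Thus K = 5/3. Here |A + A| = 2|A| − 1 = 5, the minimum possible — so K = 5/3 is minimal, which holds iff A is an arithmetic progression.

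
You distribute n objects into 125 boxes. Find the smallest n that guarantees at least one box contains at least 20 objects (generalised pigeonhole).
n = (20 − 1)·125 + 1 = 2376

By the generalised pigeonhole principle, to guarantee some box contains ≥ r objects we need more than (r − 1) · k objects total. Threshold: n = (r − 1) · k + 1. With r = 20 and k = 125: n = 19 · 125 + 1 = 2375 + 1 = 2376. For n = 2375 = 19 · 125, we can put exactly 19 objects in every box, avoiding 20 in any single one — so 2376 is tight.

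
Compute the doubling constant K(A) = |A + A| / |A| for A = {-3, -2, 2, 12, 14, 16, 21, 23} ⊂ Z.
K = |A + A| / |A| = 31/8

Enumerate A + A = {a + b : a, b ∈ A}. With |A| = 8, there are |A|^2 = 64 ordered sum pairs; collecting distinct values, A + A = {-6, -5, -4, -1, 0, 4, 9, 10, 11, 12, 13, 14, 16, 18, 19, 20, 21, 23, 24, 25, 26, 28, 30, 32, 33, 35, 37, 39, 42, 44, 46}, so |A + A| = 31. Thus K = 31/8. For comparison, the minimum possible |A + A| over all 8-element sets is 2·8 − 1 = 15 (so min K = 15/8), attained only by arithmetic progressions.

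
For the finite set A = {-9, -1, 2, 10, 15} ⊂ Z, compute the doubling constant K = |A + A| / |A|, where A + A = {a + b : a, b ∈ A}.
K = |A + A| / |A| = 14/5

Enumerate A + A = {a + b : a, b ∈ A}. With |A| = 5, there are |A|^2 = 25 ordered sum pairs; collecting distinct values, A + A = {-18, -10, -7, -2, 1, 4, 6, 9, 12, 14, 17, 20, 25, 30}, so |A + A| = 14. Thus K = 14/5. For comparison, the minimum possible |A + A| over all 5-element sets is 2·5 − 1 = 9 (so min K = 9/5), attained only by arithmetic progressions.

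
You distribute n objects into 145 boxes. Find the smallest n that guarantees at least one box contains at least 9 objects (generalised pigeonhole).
n = (9 − 1)·145 + 1 = 1161

By the generalised pigeonhole principle, to guarantee some box contains ≥ r objects we need more than (r − 1) · k objects total. Threshold: n = (r − 1) · k + 1. With r = 9 and k = 145: n = 8 · 145 + 1 = 1160 + 1 = 1161. For n = 1160 = 8 · 145, we can put exactly 8 objects in every box, avoiding 9 in any single one — so 1161 is tight.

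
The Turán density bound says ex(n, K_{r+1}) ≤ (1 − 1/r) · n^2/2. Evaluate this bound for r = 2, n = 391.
Turán density bound = (1/2) · 391^2/2 = 152881/4 ≈ 38220.25

Turán's theorem: ex(n, K_{r+1}) is achieved by the complete r-partite Turán graph T(n, r) with parts as balanced as possible, and is at most (1 − 1/r) · n^2/2. For r = 2, n = 391: the density bound is (1/2) · 152881/2 = 152881/4 ≈ 38220.25. The integer-valued extremum is e(T(391, 2)) = 38220, which is strictly less than the density bound 152881/4 since 2 ∤ 391 (the parts of T(391, 2) cannot all be equal).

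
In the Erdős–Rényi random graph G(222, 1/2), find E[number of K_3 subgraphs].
E[# K_3] = C(222, 3) · (1/2)^C(3, 2) = 1798940 / 2^3 = 449735/2 = 224867.5

For each 3-subset S of vertices (there are C(222, 3) = 1798940 such S), let X_S = 1 if S induces a K_3 (all C(3, 2) = 3 edges present). Then P(X_S = 1) = (1/2)^3 = 1/8. By linearity of expectation, E[# K_3] = C(222, 3) · (1/2)^3 = 1798940 / 8 = 449735/2 = 224867.5.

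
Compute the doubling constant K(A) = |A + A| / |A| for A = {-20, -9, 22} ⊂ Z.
K = |A + A| / |A| = 6/3 = 2

Enumerate A + A = {a + b : a, b ∈ A}. With |A| = 3, there are |A|^2 = 9 ordered sum pairs; collecting distinct values, A + A = {-40, -29, -18, 2, 13, 44}, so |A + A| = 6. Thus K = 6/3 = 2. For comparison, the minimum possible |A + A| over all 3-element sets is 2·3 − 1 = 5 (so min K = 5/3), attained only by arithmetic progressions.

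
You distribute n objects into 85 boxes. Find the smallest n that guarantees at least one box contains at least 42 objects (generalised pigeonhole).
n = (42 − 1)·85 + 1 = 3486

By the generalised pigeonhole principle, to guarantee some box contains ≥ r objects we need more than (r − 1) · k objects total. Threshold: n = (r − 1) · k + 1. With r = 42 and k = 85: n = 41 · 85 + 1 = 3485 + 1 = 3486. For n = 3485 = 41 · 85, we can put exactly 41 objects in every box, avoiding 42 in any single one — so 3486 is tight.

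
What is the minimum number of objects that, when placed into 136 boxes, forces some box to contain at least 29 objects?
n = (29 − 1)·136 + 1 = 3809

By the generalised pigeonhole principle, to guarantee some box contains ≥ r objects we need more than (r − 1) · k objects total. Threshold: n = (r − 1) · k + 1. With r = 29 and k = 136: n = 28 · 136 + 1 = 3808 + 1 = 3809. For n = 3808 = 28 · 136, we can put exactly 28 objects in every box, avoiding 29 in any single one — so 3809 is tight.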